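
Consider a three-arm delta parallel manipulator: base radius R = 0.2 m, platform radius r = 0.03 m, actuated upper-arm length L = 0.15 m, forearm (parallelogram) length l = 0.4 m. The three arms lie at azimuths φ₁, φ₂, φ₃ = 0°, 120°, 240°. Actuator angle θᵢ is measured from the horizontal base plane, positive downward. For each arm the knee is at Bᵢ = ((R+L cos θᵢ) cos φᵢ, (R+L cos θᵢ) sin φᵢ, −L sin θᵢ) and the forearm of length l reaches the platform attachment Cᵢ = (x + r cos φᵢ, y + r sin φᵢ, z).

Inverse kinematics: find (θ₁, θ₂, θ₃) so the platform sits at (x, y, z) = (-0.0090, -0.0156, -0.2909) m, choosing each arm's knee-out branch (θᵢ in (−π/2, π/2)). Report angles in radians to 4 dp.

θ₁ = 0.3493, θ₂ = 0.3493, θ₃ = 0.1743

arm 1 (φ=0.0°): x'=-0.0090, y'=-0.0156
  A=0.1790, B=-0.2909, C=(l²−L²−A²−y'²−z²)/(2L)=0.0686
  √(A²+B²)=0.3416;  θ1 = -1.0192+1.3685 ≈ 0.3493
rotate P by −φ2: (-0.0090, 0.0156, -0.2909)
  A cos θ + B sin θ = C:  0.1790·cos θ + -0.2909·sin θ = 0.0686
  γ=atan2(-0.2909,0.1790)=-1.0192;  ψ=arccos(0.2009)=1.3685;  θ2=γ+ψ≈0.3493
φ3=240.0° → target in arm frame (0.0180, 0.0000)
  e−x'=0.1520;  (l²−L²−(e−x')²−y'²−z²)/2L = 0.0993
  γ=atan2(-0.2909,0.1520)=-1.0893;  ψ=arccos(0.3024)=1.2636;  θ3=γ+ψ≈0.1743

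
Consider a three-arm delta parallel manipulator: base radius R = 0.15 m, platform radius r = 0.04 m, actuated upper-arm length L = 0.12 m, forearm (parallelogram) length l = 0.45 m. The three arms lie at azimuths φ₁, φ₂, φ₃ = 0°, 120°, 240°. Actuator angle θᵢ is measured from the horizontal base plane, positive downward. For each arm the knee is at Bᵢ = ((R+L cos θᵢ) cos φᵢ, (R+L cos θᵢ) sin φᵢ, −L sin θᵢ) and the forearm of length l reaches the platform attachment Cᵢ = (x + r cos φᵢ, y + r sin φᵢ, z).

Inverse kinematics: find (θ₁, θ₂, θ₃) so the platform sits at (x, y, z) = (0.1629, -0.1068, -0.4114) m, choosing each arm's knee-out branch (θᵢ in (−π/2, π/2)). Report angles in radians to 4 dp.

θ₁ = -0.1746, θ₂ = 1.2216, θ₃ = 0.5232

φ1=0.0° → target in arm frame (0.1629, -0.1068)
  A cos θ + B sin θ = C:  -0.0529·cos θ + -0.4114·sin θ = 0.0194
  √(A²+B²)=0.4148;  θ1 = -1.6987+1.5241 ≈ -0.1746
arm 2 (φ=120.0°): x'=-0.1739, y'=-0.0877
  e−x'=0.2839;  (l²−L²−(e−x')²−y'²−z²)/2L = -0.2894
  √(A²+B²)=0.4999;  θ2 = -0.9667+2.1883 ≈ 1.2216
arm 3 (φ=240.0°): x'=0.0110, y'=0.1945
  A cos θ + B sin θ = C:  0.0990·cos θ + -0.4114·sin θ = -0.1198
  √(A²+B²)=0.4231;  θ3 = -1.3347+1.8580 ≈ 0.5232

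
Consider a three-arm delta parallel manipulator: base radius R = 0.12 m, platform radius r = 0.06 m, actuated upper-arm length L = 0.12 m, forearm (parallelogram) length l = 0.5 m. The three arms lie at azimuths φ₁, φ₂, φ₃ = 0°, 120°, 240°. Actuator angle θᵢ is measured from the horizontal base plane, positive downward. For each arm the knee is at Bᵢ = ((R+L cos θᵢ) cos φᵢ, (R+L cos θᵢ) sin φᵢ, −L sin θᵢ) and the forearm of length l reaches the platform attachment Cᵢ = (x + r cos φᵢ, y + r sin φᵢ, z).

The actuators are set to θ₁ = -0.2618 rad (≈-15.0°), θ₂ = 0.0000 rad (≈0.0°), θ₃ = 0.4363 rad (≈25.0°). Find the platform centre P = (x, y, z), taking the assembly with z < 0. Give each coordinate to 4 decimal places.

(0.0997, 0.0807, -0.4565)

φ1=0.0°: virtual centre (0.1759, 0.0000, 0.0311), radius l
O2 = (0.1800·cos120.0°, 0.1800·sin120.0°, 0.0000) = (-0.0900, 0.1559, 0.0000)
O3 = (0.1688·cos240.0°, 0.1688·sin240.0°, -0.0507) = (-0.0844, -0.1461, -0.0507)
eliminate P² terms by subtracting sphere 1 from 2 and 3
linear system: -0.5318x+0.3118y = 0.0005−-0.0621z; -0.5206x+-0.2923y = -0.0009−-0.1635z
Cramer: x(z) = 0.0004-0.2176z;  y(z) = 0.0022-0.1719z
sphere 1 gives Az²+Bz+C=0 with A=1.0769, B=0.0135, C=-0.2182;  B²−4AC=0.9402;  roots -0.4565, 0.4439;  negative root z = -0.4565
x = 0.0997, y = 0.0807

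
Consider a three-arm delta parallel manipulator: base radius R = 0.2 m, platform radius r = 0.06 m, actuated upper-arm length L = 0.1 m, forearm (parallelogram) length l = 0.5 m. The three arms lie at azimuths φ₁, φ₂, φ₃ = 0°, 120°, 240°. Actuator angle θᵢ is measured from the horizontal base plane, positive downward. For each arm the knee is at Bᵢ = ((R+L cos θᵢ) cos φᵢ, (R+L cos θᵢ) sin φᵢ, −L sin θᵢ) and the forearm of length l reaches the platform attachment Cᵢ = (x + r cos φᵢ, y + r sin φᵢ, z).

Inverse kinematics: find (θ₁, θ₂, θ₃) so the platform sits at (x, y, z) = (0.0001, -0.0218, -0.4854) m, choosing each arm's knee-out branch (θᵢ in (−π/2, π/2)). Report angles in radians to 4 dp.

arm 1 (φ=0.0°): x'=0.0001, y'=-0.0218
  A=0.1399, B=-0.4854, C=(l²−L²−A²−y'²−z²)/(2L)=-0.0783
  γ=atan2(-0.4854,0.1399)=-1.2902;  ψ=arccos(-0.1550)=1.7264;  θ1=γ+ψ≈0.4362
rotate P by −φ2: (-0.0189, 0.0108, -0.4854)
  e−x'=0.1589;  (l²−L²−(e−x')²−y'²−z²)/2L = -0.1049
  θ2 = atan2(B,A) + arccos(C/0.5108) = 0.5234
φ3=240.0° → target in arm frame (0.0188, 0.0110)
  A=0.1212, B=-0.4854, C=(l²−L²−A²−y'²−z²)/(2L)=-0.0521
  γ=atan2(-0.4854,0.1212)=-1.3262;  ψ=arccos(-0.1041)=1.6751;  θ3=γ+ψ≈0.3489

θ₁ = 0.4362, θ₂ = 0.5234, θ₃ = 0.3489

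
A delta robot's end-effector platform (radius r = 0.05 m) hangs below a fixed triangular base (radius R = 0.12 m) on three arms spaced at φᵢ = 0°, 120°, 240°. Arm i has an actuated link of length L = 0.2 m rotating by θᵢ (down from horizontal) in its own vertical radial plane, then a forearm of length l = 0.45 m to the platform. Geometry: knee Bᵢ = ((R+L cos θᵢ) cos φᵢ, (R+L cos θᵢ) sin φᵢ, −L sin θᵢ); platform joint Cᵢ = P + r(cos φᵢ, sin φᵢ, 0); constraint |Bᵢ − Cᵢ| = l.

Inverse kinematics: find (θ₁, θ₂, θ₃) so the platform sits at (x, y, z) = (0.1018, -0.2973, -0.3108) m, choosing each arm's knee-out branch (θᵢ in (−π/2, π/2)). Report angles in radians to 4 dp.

φ1=0.0° → target in arm frame (0.1018, -0.2973)
  A cos θ + B sin θ = C:  -0.0318·cos θ + -0.3108·sin θ = -0.0587
  √(A²+B²)=0.3124;  θ1 = -1.6728+1.7599 ≈ 0.0872
rotate P by −φ2: (-0.3084, 0.0605, -0.3108)
  A=0.3784, B=-0.3108, C=(l²−L²−A²−y'²−z²)/(2L)=-0.2023
  √(A²+B²)=0.4897;  θ2 = -0.6877+1.9967 ≈ 1.3090
rotate P by −φ3: (0.2066, 0.2368, -0.3108)
  e−x'=-0.1366;  (l²−L²−(e−x')²−y'²−z²)/2L = -0.0221
  θ3 = atan2(B,A) + arccos(C/0.3395) = -0.3490

θ₁ = 0.0872, θ₂ = 1.3090, θ₃ = -0.3490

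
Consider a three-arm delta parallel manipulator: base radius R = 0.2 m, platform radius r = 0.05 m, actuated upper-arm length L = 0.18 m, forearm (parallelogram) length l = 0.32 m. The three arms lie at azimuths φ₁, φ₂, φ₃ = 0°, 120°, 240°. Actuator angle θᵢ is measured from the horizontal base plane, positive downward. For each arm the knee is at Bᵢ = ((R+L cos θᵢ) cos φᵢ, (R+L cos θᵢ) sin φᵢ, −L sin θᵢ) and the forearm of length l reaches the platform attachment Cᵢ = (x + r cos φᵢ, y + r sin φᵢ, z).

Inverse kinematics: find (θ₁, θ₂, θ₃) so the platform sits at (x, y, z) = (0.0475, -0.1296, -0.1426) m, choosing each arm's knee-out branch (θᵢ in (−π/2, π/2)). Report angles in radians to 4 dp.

θ₁ = 0.2617, θ₂ = 1.3963, θ₃ = -0.2614

arm 1 (φ=0.0°): x'=0.0475, y'=-0.1296
  A cos θ + B sin θ = C:  0.1025·cos θ + -0.1426·sin θ = 0.0621
  θ1 = atan2(B,A) + arccos(C/0.1756) = 0.2617
rotate P by −φ2: (-0.1360, 0.0237, -0.1426)
  A cos θ + B sin θ = C:  0.2860·cos θ + -0.1426·sin θ = -0.0908
  θ2 = atan2(B,A) + arccos(C/0.3196) = 1.3963
rotate P by −φ3: (0.0885, 0.1059, -0.1426)
  A cos θ + B sin θ = C:  0.0615·cos θ + -0.1426·sin θ = 0.0963
  √(A²+B²)=0.1553;  θ3 = -1.1635+0.9022 ≈ -0.2614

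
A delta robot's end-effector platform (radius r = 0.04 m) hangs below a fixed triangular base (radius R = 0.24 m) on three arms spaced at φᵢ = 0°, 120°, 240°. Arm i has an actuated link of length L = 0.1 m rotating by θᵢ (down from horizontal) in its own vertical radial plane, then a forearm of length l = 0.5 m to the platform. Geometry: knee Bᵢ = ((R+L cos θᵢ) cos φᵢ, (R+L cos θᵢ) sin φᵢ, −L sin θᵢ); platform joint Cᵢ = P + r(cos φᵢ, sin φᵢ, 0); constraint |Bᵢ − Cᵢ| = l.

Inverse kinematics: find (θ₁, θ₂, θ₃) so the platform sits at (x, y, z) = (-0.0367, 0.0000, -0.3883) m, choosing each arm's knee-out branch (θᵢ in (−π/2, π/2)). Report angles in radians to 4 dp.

θ₁ = 0.1738, θ₂ = -0.2622, θ₃ = -0.2622

arm 1 (φ=0.0°): x'=-0.0367, y'=0.0000
  A cos θ + B sin θ = C:  0.2367·cos θ + -0.3883·sin θ = 0.1660
  √(A²+B²)=0.4548;  θ1 = -1.0234+1.1972 ≈ 0.1738
rotate P by −φ2: (0.0183, 0.0318, -0.3883)
  A=0.1816, B=-0.3883, C=(l²−L²−A²−y'²−z²)/(2L)=0.2761
  √(A²+B²)=0.4287;  θ2 = -1.1332+0.8711 ≈ -0.2622
φ3=240.0° → target in arm frame (0.0184, -0.0318)
  A cos θ + B sin θ = C:  0.1816·cos θ + -0.3883·sin θ = 0.2761
  √(A²+B²)=0.4287;  θ3 = -1.1332+0.8711 ≈ -0.2622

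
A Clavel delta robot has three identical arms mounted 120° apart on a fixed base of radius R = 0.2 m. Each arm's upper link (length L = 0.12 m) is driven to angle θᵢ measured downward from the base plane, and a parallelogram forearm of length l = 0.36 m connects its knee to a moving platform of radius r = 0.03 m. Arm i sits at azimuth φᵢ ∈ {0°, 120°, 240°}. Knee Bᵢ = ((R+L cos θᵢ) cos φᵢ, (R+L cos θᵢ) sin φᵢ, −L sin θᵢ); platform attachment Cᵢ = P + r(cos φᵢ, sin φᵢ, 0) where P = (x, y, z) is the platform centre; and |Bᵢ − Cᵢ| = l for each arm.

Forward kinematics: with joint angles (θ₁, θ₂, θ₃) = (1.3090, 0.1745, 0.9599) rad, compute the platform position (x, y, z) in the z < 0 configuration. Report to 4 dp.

φ1=0.0°: virtual centre (0.2011, 0.0000, -0.1159), radius l
φ2=120.0°: virtual centre (-0.1441, 0.2496, -0.0208), radius l
φ3=240.0°: virtual centre (-0.1194, -0.2068, -0.0983), radius l
subtract pairs → two planes through P
linear system: -0.6903x+0.4991y = 0.0296−0.1902z; -0.6409x+-0.4137y = 0.0128−0.0352z
Cramer: x(z) = -0.0308+0.1590z;  y(z) = 0.0167-0.1611z
into |P−S₁|² = l²: 1.0512z² + 0.1527z + -0.0621 = 0;  Δ = 0.2845;  z = -0.3263 or 0.1811 → z<0 root = -0.3263
x = -0.0827, y = 0.0693

(-0.0827, 0.0693, -0.3263)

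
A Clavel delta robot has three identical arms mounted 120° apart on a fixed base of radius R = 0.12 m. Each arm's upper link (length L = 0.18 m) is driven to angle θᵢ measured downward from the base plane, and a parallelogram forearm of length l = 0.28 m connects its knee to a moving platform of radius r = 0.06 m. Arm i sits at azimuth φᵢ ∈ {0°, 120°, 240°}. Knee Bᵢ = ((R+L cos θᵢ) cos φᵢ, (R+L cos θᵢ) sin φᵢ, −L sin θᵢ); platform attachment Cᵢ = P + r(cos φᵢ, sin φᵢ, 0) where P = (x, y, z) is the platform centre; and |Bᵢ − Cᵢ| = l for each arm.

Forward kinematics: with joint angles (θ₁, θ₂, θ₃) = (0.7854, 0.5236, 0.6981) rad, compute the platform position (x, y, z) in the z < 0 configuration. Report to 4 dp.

arm 1 at φ=0.0°: e+L cos θ1 = 0.1873;  centre 1 = (0.1873, 0.0000, -0.1273)
arm 2 at φ=120.0°: e+L cos θ2 = 0.2159;  centre 2 = (-0.1079, 0.1870, -0.0900)
φ3=240.0°: virtual centre (-0.0989, -0.1714, -0.1157), radius l
eliminate P² terms by subtracting sphere 1 from 2 and 3
plane₁₂: -0.5904x+0.3739y+0.0746z = 0.0034
det = 0.4164;  x = -0.0040+0.0822z,  y = 0.0029+-0.0696z
quadratic in z: (1.0116)z²+(0.2227)z+(-0.0256)=0, √Δ=0.3915 → z ∈ {-0.3036, 0.0834}; z = -0.3036 (taking z<0)
x = -0.0289, y = 0.0241

(-0.0289, 0.0241, -0.3036)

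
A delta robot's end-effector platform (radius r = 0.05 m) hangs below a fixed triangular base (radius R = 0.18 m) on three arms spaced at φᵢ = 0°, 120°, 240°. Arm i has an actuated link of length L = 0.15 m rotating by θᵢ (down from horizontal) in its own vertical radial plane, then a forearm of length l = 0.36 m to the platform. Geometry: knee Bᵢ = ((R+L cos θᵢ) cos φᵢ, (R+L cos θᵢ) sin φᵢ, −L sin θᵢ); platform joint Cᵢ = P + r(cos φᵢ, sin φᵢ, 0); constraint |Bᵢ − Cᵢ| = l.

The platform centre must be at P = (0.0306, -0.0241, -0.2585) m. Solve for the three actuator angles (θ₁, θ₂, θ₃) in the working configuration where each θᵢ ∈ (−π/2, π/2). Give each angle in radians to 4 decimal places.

θ₁ = 0.0000, θ₂ = 0.4358, θ₃ = 0.1744

arm 1 (φ=0.0°): x'=0.0306, y'=-0.0241
  A cos θ + B sin θ = C:  0.0994·cos θ + -0.2585·sin θ = 0.0994
  √(A²+B²)=0.2770;  θ1 = -1.2037+1.2037 ≈ 0.0000
φ2=120.0° → target in arm frame (-0.0362, -0.0145)
  A cos θ + B sin θ = C:  0.1662·cos θ + -0.2585·sin θ = 0.0415
  θ2 = atan2(B,A) + arccos(C/0.3073) = 0.4358
φ3=240.0° → target in arm frame (0.0056, 0.0386)
  e−x'=0.1244;  (l²−L²−(e−x')²−y'²−z²)/2L = 0.0777
  γ=atan2(-0.2585,0.1244)=-1.1222;  ψ=arccos(0.2708)=1.2965;  θ3=γ+ψ≈0.1744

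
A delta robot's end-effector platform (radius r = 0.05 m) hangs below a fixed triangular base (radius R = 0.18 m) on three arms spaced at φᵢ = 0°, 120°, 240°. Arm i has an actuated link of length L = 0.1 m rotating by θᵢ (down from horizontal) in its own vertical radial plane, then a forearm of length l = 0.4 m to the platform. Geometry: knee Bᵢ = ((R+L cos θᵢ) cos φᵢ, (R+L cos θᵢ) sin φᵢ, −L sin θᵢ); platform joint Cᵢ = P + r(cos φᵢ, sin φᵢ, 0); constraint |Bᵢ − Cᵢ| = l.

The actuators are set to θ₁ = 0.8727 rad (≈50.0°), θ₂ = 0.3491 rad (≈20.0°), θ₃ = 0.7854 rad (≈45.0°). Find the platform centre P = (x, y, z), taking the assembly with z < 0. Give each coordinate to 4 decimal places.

(-0.0383, 0.0466, -0.3987)

centre 1 = (0.1943·cos0.0°, 0.1943·sin0.0°, -0.0766) = (0.1943, 0.0000, -0.0766)
φ2=120.0°: virtual centre (-0.1120, 0.1940, -0.0342), radius l
arm 3 at φ=240.0°: e+L cos θ3 = 0.2007;  centre 3 = (-0.1004, -0.1738, -0.0707)
|centre ₂|²−|centre ₁|² = 0.0077;  |centre ₃|²−|centre ₁|² = 0.0017
plane₁₂: -0.6125x+0.3879y+0.0848z = 0.0077
det = 0.4415;  x = -0.0075+0.0771z,  y = 0.0080+-0.0968z
sphere 1 gives Az²+Bz+C=0 with A=1.0153, B=0.1205, C=-0.1133;  B²−4AC=0.4748;  roots -0.3987, 0.2800;  negative root z = -0.3987
x = -0.0383, y = 0.0466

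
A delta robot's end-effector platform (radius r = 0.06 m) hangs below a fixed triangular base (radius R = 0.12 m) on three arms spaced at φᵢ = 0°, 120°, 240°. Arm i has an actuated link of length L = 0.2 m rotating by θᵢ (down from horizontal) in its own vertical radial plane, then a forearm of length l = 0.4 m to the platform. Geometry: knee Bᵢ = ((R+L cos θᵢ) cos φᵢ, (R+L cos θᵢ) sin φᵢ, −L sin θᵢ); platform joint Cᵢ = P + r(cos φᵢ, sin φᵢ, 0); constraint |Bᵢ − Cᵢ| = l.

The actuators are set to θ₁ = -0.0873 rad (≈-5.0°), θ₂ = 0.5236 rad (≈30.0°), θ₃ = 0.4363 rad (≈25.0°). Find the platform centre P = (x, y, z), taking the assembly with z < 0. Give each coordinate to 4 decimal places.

φ1=0.0°: virtual centre (0.2592, 0.0000, 0.0174), radius l
S2 = (0.2332·cos120.0°, 0.2332·sin120.0°, -0.1000) = (-0.1166, 0.2020, -0.1000)
S3 = (0.2413·cos240.0°, 0.2413·sin240.0°, -0.0845) = (-0.1206, -0.2089, -0.0845)
|S₂|²−|S₁|² = -0.0031;  |S₃|²−|S₁|² = -0.0022
[-0.7517 0.4039 -0.2349]·P = -0.0031;  [-0.7597 -0.4179 -0.2039]·P = -0.0022
Cramer: x(z) = 0.0035-0.2907z;  y(z) = -0.0012+0.0405z
sphere 1 gives Az²+Bz+C=0 with A=1.0861, B=0.1137, C=-0.0943;  B²−4AC=0.4226;  roots -0.3516, 0.2469;  negative root z = -0.3516
x = 0.1057, y = -0.0155

(0.1057, -0.0155, -0.3516)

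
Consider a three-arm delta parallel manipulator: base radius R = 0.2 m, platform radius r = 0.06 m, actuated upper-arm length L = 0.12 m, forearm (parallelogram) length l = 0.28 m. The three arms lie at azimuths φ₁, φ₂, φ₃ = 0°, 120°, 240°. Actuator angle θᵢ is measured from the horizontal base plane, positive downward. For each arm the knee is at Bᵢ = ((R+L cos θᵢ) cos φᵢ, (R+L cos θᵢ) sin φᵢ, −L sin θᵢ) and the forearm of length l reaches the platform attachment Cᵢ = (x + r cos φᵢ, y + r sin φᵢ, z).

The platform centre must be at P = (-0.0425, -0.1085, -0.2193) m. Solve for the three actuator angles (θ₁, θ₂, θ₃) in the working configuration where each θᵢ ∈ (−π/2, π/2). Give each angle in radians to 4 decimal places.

θ₁ = 1.1342, θ₂ = 1.3091, θ₃ = -0.1744

arm 1 (φ=0.0°): x'=-0.0425, y'=-0.1085
  A=0.1825, B=-0.2193, C=(l²−L²−A²−y'²−z²)/(2L)=-0.1215
  √(A²+B²)=0.2853;  θ1 = -0.8767+2.0109 ≈ 1.1342
rotate P by −φ2: (-0.0727, 0.0911, -0.2193)
  A cos θ + B sin θ = C:  0.2127·cos θ + -0.2193·sin θ = -0.1568
  γ=atan2(-0.2193,0.2127)=-0.8006;  ψ=arccos(-0.5132)=2.1097;  θ2=γ+ψ≈1.3091
arm 3 (φ=240.0°): x'=0.1152, y'=0.0174
  e−x'=0.0248;  (l²−L²−(e−x')²−y'²−z²)/2L = 0.0625
  √(A²+B²)=0.2207;  θ3 = -1.4582+1.2839 ≈ -0.1744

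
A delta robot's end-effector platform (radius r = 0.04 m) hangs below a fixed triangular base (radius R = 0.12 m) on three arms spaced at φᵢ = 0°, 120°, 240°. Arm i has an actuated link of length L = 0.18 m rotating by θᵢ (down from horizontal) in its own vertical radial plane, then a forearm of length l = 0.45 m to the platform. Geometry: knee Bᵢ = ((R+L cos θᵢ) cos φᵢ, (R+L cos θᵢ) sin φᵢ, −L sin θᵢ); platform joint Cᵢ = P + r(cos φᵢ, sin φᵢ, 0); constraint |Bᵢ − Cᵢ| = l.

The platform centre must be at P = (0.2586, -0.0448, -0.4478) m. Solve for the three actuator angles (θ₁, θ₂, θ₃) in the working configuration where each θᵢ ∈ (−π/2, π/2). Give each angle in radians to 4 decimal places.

θ₁ = 0.0002, θ₂ = 1.3090, θ₃ = 1.1346

arm 1 (φ=0.0°): x'=0.2586, y'=-0.0448
  A=-0.1786, B=-0.4478, C=(l²−L²−A²−y'²−z²)/(2L)=-0.1787
  √(A²+B²)=0.4821;  θ1 = -1.9503+1.9505 ≈ 0.0002
rotate P by −φ2: (-0.1681, -0.2016, -0.4478)
  A cos θ + B sin θ = C:  0.2481·cos θ + -0.4478·sin θ = -0.3683
  γ=atan2(-0.4478,0.2481)=-1.0649;  ψ=arccos(-0.7195)=2.3739;  θ2=γ+ψ≈1.3090
rotate P by −φ3: (-0.0905, 0.2464, -0.4478)
  A cos θ + B sin θ = C:  0.1705·cos θ + -0.4478·sin θ = -0.3339
  √(A²+B²)=0.4792;  θ3 = -1.2070+2.3416 ≈ 1.1346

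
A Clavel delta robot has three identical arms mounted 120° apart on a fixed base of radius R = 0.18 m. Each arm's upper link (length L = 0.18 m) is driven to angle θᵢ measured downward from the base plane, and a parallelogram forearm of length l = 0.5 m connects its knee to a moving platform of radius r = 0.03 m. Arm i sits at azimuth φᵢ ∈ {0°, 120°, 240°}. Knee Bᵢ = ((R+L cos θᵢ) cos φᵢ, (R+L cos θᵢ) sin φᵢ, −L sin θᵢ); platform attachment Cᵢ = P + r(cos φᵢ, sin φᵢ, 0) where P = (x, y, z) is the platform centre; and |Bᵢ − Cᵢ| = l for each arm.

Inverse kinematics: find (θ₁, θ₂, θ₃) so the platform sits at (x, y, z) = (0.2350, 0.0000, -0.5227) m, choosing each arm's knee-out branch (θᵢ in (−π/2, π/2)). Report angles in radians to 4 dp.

θ₁ = 0.1747, θ₂ = 1.3963, θ₃ = 1.3963

rotate P by −φ1: (0.2350, 0.0000, -0.5227)
  e−x'=-0.0850;  (l²−L²−(e−x')²−y'²−z²)/2L = -0.1746
  γ=atan2(-0.5227,-0.0850)=-1.7320;  ψ=arccos(-0.3296)=1.9067;  θ1=γ+ψ≈0.1747
arm 2 (φ=120.0°): x'=-0.1175, y'=-0.2035
  A cos θ + B sin θ = C:  0.2675·cos θ + -0.5227·sin θ = -0.4683
  γ=atan2(-0.5227,0.2675)=-1.0978;  ψ=arccos(-0.7976)=2.4940;  θ2=γ+ψ≈1.3963
arm 3 (φ=240.0°): x'=-0.1175, y'=0.2035
  A cos θ + B sin θ = C:  0.2675·cos θ + -0.5227·sin θ = -0.4683
  θ3 = atan2(B,A) + arccos(C/0.5872) = 1.3963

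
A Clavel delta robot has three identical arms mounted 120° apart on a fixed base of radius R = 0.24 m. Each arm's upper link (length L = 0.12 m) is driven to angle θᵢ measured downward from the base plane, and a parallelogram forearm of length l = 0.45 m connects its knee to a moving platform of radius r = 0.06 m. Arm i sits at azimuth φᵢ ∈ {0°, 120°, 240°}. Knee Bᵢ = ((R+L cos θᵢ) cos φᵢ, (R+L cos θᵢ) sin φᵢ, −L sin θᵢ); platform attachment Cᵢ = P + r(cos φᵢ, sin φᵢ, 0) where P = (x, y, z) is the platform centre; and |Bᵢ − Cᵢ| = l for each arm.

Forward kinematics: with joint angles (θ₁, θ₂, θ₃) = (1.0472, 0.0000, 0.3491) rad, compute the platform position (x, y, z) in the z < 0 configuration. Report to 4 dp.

(-0.1089, 0.0327, -0.3863)

S1 = (0.2400·cos0.0°, 0.2400·sin0.0°, -0.1039) = (0.2400, 0.0000, -0.1039)
S2 = (0.3000·cos120.0°, 0.3000·sin120.0°, 0.0000) = (-0.1500, 0.2598, 0.0000)
S3 = (0.2928·cos240.0°, 0.2928·sin240.0°, -0.0410) = (-0.1464, -0.2535, -0.0410)
subtract pairs → two planes through P
[-0.7800 0.5196 0.2078]·P = 0.0216;  [-0.7728 -0.5071 0.1258]·P = 0.0190
det = 0.7971;  x = -0.0261+0.2142z,  y = 0.0024+-0.0784z
quadratic in z: (1.0520)z²+(0.0935)z+(-0.1209)=0, √Δ=0.7193 → z ∈ {-0.3863, 0.2974}; z = -0.3863 (taking z<0)
x = -0.1089, y = 0.0327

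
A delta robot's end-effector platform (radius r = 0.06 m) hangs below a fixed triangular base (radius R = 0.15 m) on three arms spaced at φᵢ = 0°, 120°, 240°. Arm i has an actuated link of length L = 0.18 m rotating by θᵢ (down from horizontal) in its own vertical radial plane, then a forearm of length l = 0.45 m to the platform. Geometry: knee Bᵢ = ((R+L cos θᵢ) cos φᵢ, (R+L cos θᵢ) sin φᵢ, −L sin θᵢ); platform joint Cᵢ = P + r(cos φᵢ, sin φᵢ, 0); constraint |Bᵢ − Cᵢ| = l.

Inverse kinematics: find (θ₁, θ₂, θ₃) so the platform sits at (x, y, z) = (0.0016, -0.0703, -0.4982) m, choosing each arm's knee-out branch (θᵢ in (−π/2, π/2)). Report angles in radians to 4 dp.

θ₁ = 0.6978, θ₂ = 0.8724, θ₃ = 0.5235

arm 1 (φ=0.0°): x'=0.0016, y'=-0.0703
  A=0.0884, B=-0.4982, C=(l²−L²−A²−y'²−z²)/(2L)=-0.2524
  γ=atan2(-0.4982,0.0884)=-1.3952;  ψ=arccos(-0.4988)=2.0930;  θ1=γ+ψ≈0.6978
arm 2 (φ=120.0°): x'=-0.0617, y'=0.0338
  A cos θ + B sin θ = C:  0.1517·cos θ + -0.4982·sin θ = -0.2840
  γ=atan2(-0.4982,0.1517)=-1.2753;  ψ=arccos(-0.5454)=2.1477;  θ2=γ+ψ≈0.8724
φ3=240.0° → target in arm frame (0.0601, 0.0365)
  e−x'=0.0299;  (l²−L²−(e−x')²−y'²−z²)/2L = -0.2231
  √(A²+B²)=0.4991;  θ3 = -1.5108+2.0343 ≈ 0.5235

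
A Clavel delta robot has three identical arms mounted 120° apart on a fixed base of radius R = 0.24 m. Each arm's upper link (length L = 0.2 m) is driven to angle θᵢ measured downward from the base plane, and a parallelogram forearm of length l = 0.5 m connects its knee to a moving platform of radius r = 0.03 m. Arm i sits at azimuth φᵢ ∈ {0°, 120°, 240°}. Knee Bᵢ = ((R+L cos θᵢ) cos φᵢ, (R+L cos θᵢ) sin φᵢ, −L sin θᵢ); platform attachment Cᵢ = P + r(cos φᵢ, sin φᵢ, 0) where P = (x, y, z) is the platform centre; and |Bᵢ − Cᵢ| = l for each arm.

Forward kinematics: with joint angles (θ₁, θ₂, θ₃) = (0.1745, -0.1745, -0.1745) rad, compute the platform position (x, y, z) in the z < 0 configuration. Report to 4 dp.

arm 1 at φ=0.0°: e+L cos θ1 = 0.4070;  S1 = (0.4070, 0.0000, -0.0347)
arm 2 at φ=120.0°: e+L cos θ2 = 0.4070;  S2 = (-0.2035, 0.3524, 0.0347)
φ3=240.0°: virtual centre (-0.2035, -0.3524, 0.0347), radius l
|S₂|²−|S₁|² = 0.0000;  |S₃|²−|S₁|² = 0.0000
linear system: -1.2209x+0.7049y = 0.0000−0.1389z; -1.2209x+-0.7049y = 0.0000−0.1389z
Cramer: x(z) = 0.0000+0.1138z;  y(z) = 0.0000-0.0000z
sphere 1 gives Az²+Bz+C=0 with A=1.0129, B=-0.0231, C=-0.0832;  B²−4AC=0.3375;  roots -0.2754, 0.2982;  negative root z = -0.2754
x = -0.0313, y = 0.0000

(-0.0313, 0.0000, -0.2754)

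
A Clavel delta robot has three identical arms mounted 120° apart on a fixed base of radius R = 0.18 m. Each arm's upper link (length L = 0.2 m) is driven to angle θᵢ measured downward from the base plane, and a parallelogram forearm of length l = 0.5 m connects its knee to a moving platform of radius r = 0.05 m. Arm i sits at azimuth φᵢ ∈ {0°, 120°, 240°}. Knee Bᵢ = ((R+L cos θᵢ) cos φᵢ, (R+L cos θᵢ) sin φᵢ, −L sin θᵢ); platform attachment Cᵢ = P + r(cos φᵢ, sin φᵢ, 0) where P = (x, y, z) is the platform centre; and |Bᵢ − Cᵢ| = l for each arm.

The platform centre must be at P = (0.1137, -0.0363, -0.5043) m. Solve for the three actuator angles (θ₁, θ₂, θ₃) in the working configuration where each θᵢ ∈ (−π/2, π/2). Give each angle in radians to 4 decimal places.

rotate P by −φ1: (0.1137, -0.0363, -0.5043)
  A=0.0163, B=-0.5043, C=(l²−L²−A²−y'²−z²)/(2L)=-0.1148
  γ=atan2(-0.5043,0.0163)=-1.5385;  ψ=arccos(-0.2274)=1.8002;  θ1=γ+ψ≈0.2618
arm 2 (φ=120.0°): x'=-0.0883, y'=-0.0803
  A=0.2183, B=-0.5043, C=(l²−L²−A²−y'²−z²)/(2L)=-0.2460
  θ2 = atan2(B,A) + arccos(C/0.5495) = 0.8727
arm 3 (φ=240.0°): x'=-0.0254, y'=0.1166
  A cos θ + B sin θ = C:  0.1554·cos θ + -0.5043·sin θ = -0.2052
  γ=atan2(-0.5043,0.1554)=-1.2719;  ψ=arccos(-0.3888)=1.9701;  θ3=γ+ψ≈0.6983

θ₁ = 0.2618, θ₂ = 0.8727, θ₃ = 0.6983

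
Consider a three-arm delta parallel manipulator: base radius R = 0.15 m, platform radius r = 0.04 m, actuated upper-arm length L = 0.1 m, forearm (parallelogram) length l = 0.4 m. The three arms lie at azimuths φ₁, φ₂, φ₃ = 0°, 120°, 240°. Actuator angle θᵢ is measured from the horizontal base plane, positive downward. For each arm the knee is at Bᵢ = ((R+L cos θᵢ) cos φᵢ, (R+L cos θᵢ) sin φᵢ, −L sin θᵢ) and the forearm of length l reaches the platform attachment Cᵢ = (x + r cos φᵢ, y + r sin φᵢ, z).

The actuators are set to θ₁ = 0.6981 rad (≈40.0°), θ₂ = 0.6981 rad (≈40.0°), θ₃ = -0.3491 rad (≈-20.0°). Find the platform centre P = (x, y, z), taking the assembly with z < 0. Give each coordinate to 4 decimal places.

arm 1 at φ=0.0°: e+L cos θ1 = 0.1866;  S1 = (0.1866, 0.0000, -0.0643)
S2 = (0.1866·cos120.0°, 0.1866·sin120.0°, -0.0643) = (-0.0933, 0.1616, -0.0643)
φ3=240.0°: virtual centre (-0.1020, -0.1766, 0.0342), radius l
|S₂|²−|S₁|² = 0.0000;  |S₃|²−|S₁|² = 0.0038
[-0.5598 0.3232 0.0000]·P = 0.0000;  [-0.5772 -0.3533 0.1970]·P = 0.0038
det = 0.3843;  x = -0.0032+0.1656z,  y = -0.0056+0.2869z
into |P−S₁|² = l²: 1.1097z² + 0.0625z + -0.1198 = 0;  Δ = 0.5357;  z = -0.3579 or 0.3016 → z<0 root = -0.3579
x = -0.0625, y = -0.1083

(-0.0625, -0.1083, -0.3579)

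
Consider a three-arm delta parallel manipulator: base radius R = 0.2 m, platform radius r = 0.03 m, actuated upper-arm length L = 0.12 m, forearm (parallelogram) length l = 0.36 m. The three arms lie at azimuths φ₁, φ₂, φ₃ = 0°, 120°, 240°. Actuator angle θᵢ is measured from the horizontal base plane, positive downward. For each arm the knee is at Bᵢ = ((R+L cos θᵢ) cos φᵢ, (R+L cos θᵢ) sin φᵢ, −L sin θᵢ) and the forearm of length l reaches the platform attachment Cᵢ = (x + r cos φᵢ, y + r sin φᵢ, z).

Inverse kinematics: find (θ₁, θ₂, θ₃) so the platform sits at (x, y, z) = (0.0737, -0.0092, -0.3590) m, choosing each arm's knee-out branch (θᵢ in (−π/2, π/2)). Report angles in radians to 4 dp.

θ₁ = 0.5233, θ₂ = 1.2218, θ₃ = 1.1345

φ1=0.0° → target in arm frame (0.0737, -0.0092)
  e−x'=0.0963;  (l²−L²−(e−x')²−y'²−z²)/2L = -0.0960
  θ1 = atan2(B,A) + arccos(C/0.3717) = 0.5233
arm 2 (φ=120.0°): x'=-0.0448, y'=-0.0592
  A=0.2148, B=-0.3590, C=(l²−L²−A²−y'²−z²)/(2L)=-0.2639
  γ=atan2(-0.3590,0.2148)=-1.0316;  ψ=arccos(-0.6308)=2.2534;  θ2=γ+ψ≈1.2218
φ3=240.0° → target in arm frame (-0.0289, 0.0684)
  e−x'=0.1989;  (l²−L²−(e−x')²−y'²−z²)/2L = -0.2413
  θ3 = atan2(B,A) + arccos(C/0.4104) = 1.1345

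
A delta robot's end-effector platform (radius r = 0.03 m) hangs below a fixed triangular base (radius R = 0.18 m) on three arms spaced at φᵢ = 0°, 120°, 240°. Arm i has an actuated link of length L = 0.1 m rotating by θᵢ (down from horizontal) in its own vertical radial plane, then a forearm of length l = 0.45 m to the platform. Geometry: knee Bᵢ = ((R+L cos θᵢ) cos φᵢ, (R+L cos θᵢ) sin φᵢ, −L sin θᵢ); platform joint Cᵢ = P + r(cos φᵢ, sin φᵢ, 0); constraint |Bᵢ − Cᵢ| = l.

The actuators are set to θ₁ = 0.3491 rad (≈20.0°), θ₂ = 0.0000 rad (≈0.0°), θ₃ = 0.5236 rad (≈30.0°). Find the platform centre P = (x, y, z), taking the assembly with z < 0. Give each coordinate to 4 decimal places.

(-0.0090, 0.0524, -0.4026)

φ1=0.0°: virtual centre (0.2440, 0.0000, -0.0342), radius l
arm 2 at φ=120.0°: (R−r)+L cos θ2 = 0.2500;  S2 = (-0.1250, 0.2165, 0.0000)
S3 = (0.2366·cos240.0°, 0.2366·sin240.0°, -0.0500) = (-0.1183, -0.2049, -0.0500)
subtract pairs → two planes through P
plane₁₂: -0.7379x+0.4330y+0.0684z = 0.0018
Cramer: x(z) = 0.0003+0.0233z;  y(z) = 0.0048-0.1183z
sphere 1 gives Az²+Bz+C=0 with A=1.0145, B=0.0559, C=-0.1420;  B²−4AC=0.5792;  roots -0.4026, 0.3475;  negative root z = -0.4026
x = -0.0090, y = 0.0524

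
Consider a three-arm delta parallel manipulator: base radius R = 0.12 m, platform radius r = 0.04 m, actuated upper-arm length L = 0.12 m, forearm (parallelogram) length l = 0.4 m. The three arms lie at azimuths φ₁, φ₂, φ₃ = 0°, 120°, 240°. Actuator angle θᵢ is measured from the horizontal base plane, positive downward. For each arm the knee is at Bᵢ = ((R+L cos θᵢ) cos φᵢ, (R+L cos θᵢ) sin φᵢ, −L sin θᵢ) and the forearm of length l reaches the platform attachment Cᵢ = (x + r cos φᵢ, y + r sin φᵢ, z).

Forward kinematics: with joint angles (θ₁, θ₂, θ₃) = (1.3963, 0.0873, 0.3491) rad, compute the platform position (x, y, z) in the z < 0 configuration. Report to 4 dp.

O1 = (0.1008·cos0.0°, 0.1008·sin0.0°, -0.1182) = (0.1008, 0.0000, -0.1182)
arm 2 at φ=120.0°: ρ2 = 0.1995;  O2 = (-0.0998, 0.1728, -0.0105)
arm 3 at φ=240.0°: ρ3 = 0.1928;  O3 = (-0.0964, -0.1669, -0.0410)
eliminate P² terms by subtracting sphere 1 from 2 and 3
[-0.4012 0.3456 0.2154]·P = 0.0158;  [-0.3944 -0.3339 0.1543]·P = 0.0147
det = 0.2703;  x = -0.0383+0.4634z,  y = 0.0012+-0.0854z
into |P−O₁|² = l²: 1.2220z² + 0.1072z + -0.1267 = 0;  Δ = 0.6307;  z = -0.3688 or 0.2811 → z<0 root = -0.3688
x = -0.2092, y = 0.0327

(-0.2092, 0.0327, -0.3688)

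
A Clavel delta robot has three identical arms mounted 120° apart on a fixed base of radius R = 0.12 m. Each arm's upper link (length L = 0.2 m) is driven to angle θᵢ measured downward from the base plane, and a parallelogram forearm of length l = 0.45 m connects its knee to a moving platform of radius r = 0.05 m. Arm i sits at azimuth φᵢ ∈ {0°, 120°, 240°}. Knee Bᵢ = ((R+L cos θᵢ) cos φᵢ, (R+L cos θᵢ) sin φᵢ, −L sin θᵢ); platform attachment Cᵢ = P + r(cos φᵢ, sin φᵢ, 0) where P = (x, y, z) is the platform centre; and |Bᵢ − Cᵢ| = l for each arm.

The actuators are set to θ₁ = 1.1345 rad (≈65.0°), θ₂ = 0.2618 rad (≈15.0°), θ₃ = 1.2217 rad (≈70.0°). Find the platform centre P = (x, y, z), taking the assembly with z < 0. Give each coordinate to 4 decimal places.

S1 = (0.1545·cos0.0°, 0.1545·sin0.0°, -0.1813) = (0.1545, 0.0000, -0.1813)
φ2=120.0°: virtual centre (-0.1316, 0.2279, -0.0518), radius l
φ3=240.0°: virtual centre (-0.0692, -0.1199, -0.1879), radius l
|S₂|²−|S₁|² = 0.0152;  |S₃|²−|S₁|² = -0.0023
plane₁₂: -0.5722x+0.4559y+0.2590z = 0.0152
det = 0.3411;  x = -0.0077+0.1642z,  y = 0.0237+-0.3621z
quadratic in z: (1.1581)z²+(0.2921)z+(-0.1428)=0, √Δ=0.8641 → z ∈ {-0.4992, 0.2470}; z = -0.4992 (taking z<0)
x = -0.0896, y = 0.2045

(-0.0896, 0.2045, -0.4992)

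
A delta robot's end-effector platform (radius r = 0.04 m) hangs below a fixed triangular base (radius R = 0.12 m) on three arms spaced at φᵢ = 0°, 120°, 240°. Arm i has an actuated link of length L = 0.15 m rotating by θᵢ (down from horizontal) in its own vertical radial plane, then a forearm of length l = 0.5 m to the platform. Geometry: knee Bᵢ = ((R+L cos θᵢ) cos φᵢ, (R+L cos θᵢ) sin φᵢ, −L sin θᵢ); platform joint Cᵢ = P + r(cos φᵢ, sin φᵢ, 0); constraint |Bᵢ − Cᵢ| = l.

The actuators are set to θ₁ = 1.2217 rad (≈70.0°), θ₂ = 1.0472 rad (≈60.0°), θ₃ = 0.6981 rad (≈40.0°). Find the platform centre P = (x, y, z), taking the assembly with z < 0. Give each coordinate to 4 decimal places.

arm 1 at φ=0.0°: ρ1 = 0.1313;  centre 1 = (0.1313, 0.0000, -0.1410)
φ2=120.0°: virtual centre (-0.0775, 0.1342, -0.1299), radius l
centre 3 = (0.1949·cos240.0°, 0.1949·sin240.0°, -0.0964) = (-0.0975, -0.1688, -0.0964)
subtract pairs → two planes through P
[-0.4176 0.2685 0.0221]·P = 0.0038;  [-0.4575 -0.3376 0.0891]·P = 0.0102
Cramer: x(z) = -0.0152+0.1189z;  y(z) = -0.0095+0.1027z
into |P−centre ₁|² = l²: 1.0247z² + 0.2451z + -0.2086 = 0;  Δ = 0.9150;  z = -0.5863 or 0.3472 → z<0 root = -0.5863
x = -0.0849, y = -0.0697

(-0.0849, -0.0697, -0.5863)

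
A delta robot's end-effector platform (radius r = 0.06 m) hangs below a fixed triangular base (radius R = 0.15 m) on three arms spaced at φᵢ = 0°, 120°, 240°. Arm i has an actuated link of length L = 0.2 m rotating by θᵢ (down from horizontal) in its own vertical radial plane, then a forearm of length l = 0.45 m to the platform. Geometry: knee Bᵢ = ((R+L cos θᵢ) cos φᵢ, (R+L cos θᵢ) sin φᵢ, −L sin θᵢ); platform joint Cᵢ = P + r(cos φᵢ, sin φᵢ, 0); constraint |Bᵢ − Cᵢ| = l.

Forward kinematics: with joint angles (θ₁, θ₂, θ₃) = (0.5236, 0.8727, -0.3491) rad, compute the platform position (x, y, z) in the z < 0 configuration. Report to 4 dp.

(-0.0380, -0.1996, -0.3682)

arm 1 at φ=0.0°: e+L cos θ1 = 0.2632;  S1 = (0.2632, 0.0000, -0.1000)
φ2=120.0°: virtual centre (-0.1093, 0.1893, -0.1532), radius l
S3 = (0.2779·cos240.0°, 0.2779·sin240.0°, 0.0684) = (-0.1390, -0.2407, 0.0684)
subtract pairs → two planes through P
[-0.7450 0.3785 -0.1064]·P = -0.0080;  [-0.8043 -0.4814 0.3368]·P = 0.0027
det = 0.6631;  x = 0.0043+0.1150z,  y = -0.0127+0.5075z
sphere 1 gives Az²+Bz+C=0 with A=1.2708, B=0.1275, C=-0.1253;  B²−4AC=0.6533;  roots -0.3682, 0.2678;  negative root z = -0.3682
x = -0.0380, y = -0.1996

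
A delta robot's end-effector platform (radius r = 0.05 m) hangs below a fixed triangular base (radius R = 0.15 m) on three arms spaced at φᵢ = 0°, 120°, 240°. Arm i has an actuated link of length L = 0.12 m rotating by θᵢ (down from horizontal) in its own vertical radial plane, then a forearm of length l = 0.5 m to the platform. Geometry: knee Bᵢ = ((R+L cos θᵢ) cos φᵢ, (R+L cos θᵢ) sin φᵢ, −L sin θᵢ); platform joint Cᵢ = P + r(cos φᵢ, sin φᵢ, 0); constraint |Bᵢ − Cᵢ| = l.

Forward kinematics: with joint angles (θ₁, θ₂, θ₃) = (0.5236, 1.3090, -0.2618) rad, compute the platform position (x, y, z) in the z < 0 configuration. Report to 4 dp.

(0.0149, -0.2502, -0.4495)

φ1=0.0°: virtual centre (0.2039, 0.0000, -0.0600), radius l
φ2=120.0°: virtual centre (-0.0655, 0.1135, -0.1159), radius l
φ3=240.0°: virtual centre (-0.1080, -0.1870, 0.0311), radius l
eliminate P² terms by subtracting sphere 1 from 2 and 3
plane₁₂: -0.5389x+0.2270y+-0.1118z = -0.0146
det = 0.3431;  x = 0.0143+-0.0014z,  y = -0.0303+0.4893z
into |P−S₁|² = l²: 1.2394z² + 0.0909z + -0.2095 = 0;  Δ = 1.0470;  z = -0.4495 or 0.3761 → z<0 root = -0.4495
x = 0.0149, y = -0.2502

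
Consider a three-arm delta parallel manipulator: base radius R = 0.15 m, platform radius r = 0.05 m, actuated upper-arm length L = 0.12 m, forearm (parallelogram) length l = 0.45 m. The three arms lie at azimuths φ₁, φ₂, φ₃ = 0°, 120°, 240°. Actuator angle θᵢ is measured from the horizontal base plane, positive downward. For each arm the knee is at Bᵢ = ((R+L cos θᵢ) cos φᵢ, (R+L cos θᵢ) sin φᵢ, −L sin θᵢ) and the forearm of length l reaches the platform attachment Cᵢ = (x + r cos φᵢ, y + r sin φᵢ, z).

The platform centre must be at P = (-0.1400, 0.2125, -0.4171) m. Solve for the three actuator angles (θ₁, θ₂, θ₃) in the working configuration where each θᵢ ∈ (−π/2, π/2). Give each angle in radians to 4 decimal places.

θ₁ = 1.3969, θ₂ = -0.2616, θ₃ = 1.3095

rotate P by −φ1: (-0.1400, 0.2125, -0.4171)
  A cos θ + B sin θ = C:  0.2400·cos θ + -0.4171·sin θ = -0.3693
  √(A²+B²)=0.4812;  θ1 = -1.0487+2.4456 ≈ 1.3969
rotate P by −φ2: (0.2540, 0.0150, -0.4171)
  e−x'=-0.1540;  (l²−L²−(e−x')²−y'²−z²)/2L = -0.0409
  θ2 = atan2(B,A) + arccos(C/0.4446) = -0.2616
arm 3 (φ=240.0°): x'=-0.1140, y'=-0.2275
  e−x'=0.2140;  (l²−L²−(e−x')²−y'²−z²)/2L = -0.3476
  θ3 = atan2(B,A) + arccos(C/0.4688) = 1.3095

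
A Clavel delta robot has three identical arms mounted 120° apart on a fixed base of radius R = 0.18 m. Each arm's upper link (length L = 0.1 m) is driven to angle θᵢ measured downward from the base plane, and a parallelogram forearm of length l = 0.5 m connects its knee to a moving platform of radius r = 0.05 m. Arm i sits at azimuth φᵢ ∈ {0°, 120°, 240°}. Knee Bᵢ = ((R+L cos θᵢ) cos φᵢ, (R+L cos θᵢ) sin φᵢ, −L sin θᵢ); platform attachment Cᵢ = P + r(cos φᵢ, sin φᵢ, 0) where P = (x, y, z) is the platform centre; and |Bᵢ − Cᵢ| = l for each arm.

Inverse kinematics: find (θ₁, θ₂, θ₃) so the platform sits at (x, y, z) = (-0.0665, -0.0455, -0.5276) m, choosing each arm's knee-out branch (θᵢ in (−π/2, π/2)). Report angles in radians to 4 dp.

θ₁ = 1.1347, θ₂ = 0.8729, θ₃ = 0.5240

arm 1 (φ=0.0°): x'=-0.0665, y'=-0.0455
  A cos θ + B sin θ = C:  0.1965·cos θ + -0.5276·sin θ = -0.3952
  √(A²+B²)=0.5630;  θ1 = -1.2143+2.3490 ≈ 1.1347
φ2=120.0° → target in arm frame (-0.0062, 0.0803)
  A cos θ + B sin θ = C:  0.1362·cos θ + -0.5276·sin θ = -0.3168
  √(A²+B²)=0.5449;  θ2 = -1.3182+2.1912 ≈ 0.8729
φ3=240.0° → target in arm frame (0.0727, -0.0348)
  e−x'=0.0573;  (l²−L²−(e−x')²−y'²−z²)/2L = -0.2143
  √(A²+B²)=0.5307;  θ3 = -1.4625+1.9865 ≈ 0.5240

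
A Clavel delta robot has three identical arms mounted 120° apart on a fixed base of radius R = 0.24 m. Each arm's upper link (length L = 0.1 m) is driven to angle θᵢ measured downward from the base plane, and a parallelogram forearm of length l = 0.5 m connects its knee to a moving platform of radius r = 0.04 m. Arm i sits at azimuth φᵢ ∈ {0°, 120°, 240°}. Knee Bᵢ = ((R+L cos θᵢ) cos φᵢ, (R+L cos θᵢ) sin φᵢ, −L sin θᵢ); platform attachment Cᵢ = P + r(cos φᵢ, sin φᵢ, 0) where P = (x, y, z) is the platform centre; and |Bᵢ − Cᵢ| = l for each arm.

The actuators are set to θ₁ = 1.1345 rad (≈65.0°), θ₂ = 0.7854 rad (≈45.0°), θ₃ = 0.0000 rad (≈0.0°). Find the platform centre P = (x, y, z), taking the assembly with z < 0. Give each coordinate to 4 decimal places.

(-0.0860, -0.0751, -0.4602)

S1 = (0.2423·cos0.0°, 0.2423·sin0.0°, -0.0906) = (0.2423, 0.0000, -0.0906)
S2 = (0.2707·cos120.0°, 0.2707·sin120.0°, -0.0707) = (-0.1354, 0.2344, -0.0707)
φ3=240.0°: virtual centre (-0.1500, -0.2598, 0.0000), radius l
|S₂|²−|S₁|² = 0.0114;  |S₃|²−|S₁|² = 0.0231
plane₁₂: -0.7552x+0.4689y+0.0398z = 0.0114
Cramer: x(z) = -0.0220+0.1390z;  y(z) = -0.0112+0.1389z
into |P−S₁|² = l²: 1.0386z² + 0.1047z + -0.1718 = 0;  Δ = 0.7248;  z = -0.4602 or 0.3594 → z<0 root = -0.4602
x = -0.0860, y = -0.0751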